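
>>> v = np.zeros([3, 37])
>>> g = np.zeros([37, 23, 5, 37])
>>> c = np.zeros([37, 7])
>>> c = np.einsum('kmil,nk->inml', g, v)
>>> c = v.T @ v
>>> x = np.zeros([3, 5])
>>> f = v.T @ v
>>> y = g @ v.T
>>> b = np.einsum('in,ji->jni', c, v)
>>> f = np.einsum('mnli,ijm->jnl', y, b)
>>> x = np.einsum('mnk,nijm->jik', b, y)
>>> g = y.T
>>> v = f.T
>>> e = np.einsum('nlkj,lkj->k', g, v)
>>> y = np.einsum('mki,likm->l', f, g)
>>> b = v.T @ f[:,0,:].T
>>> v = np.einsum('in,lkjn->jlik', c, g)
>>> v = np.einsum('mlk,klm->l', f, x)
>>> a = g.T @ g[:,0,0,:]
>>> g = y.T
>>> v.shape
(23,)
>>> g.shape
(3,)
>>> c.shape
(37, 37)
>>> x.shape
(5, 23, 37)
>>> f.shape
(37, 23, 5)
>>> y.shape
(3,)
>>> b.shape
(37, 23, 37)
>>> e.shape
(23,)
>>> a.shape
(37, 23, 5, 37)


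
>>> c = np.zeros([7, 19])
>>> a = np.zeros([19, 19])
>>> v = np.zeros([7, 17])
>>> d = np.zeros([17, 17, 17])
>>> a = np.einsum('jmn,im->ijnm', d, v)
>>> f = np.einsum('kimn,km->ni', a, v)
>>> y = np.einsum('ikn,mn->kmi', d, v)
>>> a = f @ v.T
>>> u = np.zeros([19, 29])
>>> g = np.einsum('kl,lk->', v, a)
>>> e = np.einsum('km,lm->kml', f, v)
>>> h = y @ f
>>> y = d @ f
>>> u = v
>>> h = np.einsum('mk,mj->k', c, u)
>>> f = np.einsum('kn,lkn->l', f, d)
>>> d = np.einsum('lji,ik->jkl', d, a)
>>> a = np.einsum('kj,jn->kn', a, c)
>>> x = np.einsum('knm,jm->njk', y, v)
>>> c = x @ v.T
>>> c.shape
(17, 7, 7)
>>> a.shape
(17, 19)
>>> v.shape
(7, 17)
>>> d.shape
(17, 7, 17)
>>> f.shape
(17,)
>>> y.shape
(17, 17, 17)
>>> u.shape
(7, 17)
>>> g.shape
()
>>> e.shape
(17, 17, 7)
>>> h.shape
(19,)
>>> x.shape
(17, 7, 17)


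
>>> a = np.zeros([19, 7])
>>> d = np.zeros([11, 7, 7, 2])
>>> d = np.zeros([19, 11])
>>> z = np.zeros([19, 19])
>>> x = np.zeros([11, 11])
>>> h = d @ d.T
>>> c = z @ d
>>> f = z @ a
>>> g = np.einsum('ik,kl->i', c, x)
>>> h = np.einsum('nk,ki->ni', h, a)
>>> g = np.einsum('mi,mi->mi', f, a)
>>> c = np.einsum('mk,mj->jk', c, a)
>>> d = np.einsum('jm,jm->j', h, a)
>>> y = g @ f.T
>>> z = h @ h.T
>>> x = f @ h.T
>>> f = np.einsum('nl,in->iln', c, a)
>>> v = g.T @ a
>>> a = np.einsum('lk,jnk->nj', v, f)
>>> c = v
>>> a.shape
(11, 19)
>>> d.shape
(19,)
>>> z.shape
(19, 19)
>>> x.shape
(19, 19)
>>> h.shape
(19, 7)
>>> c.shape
(7, 7)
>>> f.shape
(19, 11, 7)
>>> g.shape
(19, 7)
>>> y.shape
(19, 19)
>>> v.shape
(7, 7)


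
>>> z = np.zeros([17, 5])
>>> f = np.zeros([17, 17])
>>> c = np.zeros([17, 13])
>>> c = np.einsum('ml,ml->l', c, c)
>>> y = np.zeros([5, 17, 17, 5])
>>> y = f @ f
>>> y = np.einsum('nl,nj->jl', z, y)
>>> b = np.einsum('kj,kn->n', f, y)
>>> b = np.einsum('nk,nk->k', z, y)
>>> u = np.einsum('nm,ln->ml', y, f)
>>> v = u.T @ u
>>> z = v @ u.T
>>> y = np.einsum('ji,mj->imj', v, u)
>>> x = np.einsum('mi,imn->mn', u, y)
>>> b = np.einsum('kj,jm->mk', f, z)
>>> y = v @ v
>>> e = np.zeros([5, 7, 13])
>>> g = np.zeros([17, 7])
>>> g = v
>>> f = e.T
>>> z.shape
(17, 5)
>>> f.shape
(13, 7, 5)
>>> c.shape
(13,)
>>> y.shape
(17, 17)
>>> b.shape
(5, 17)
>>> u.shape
(5, 17)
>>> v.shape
(17, 17)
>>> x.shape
(5, 17)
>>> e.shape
(5, 7, 13)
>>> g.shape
(17, 17)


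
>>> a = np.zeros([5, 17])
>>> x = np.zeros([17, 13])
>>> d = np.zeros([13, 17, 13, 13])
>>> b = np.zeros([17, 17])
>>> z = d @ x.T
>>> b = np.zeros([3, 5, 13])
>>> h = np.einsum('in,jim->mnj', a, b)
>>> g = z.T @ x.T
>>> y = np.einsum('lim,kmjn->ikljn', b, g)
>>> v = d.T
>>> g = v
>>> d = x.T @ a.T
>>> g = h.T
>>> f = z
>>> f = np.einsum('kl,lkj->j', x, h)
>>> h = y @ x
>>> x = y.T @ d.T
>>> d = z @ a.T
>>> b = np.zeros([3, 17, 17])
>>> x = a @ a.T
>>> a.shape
(5, 17)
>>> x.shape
(5, 5)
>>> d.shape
(13, 17, 13, 5)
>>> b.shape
(3, 17, 17)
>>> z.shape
(13, 17, 13, 17)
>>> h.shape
(5, 17, 3, 17, 13)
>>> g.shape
(3, 17, 13)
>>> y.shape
(5, 17, 3, 17, 17)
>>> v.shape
(13, 13, 17, 13)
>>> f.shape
(3,)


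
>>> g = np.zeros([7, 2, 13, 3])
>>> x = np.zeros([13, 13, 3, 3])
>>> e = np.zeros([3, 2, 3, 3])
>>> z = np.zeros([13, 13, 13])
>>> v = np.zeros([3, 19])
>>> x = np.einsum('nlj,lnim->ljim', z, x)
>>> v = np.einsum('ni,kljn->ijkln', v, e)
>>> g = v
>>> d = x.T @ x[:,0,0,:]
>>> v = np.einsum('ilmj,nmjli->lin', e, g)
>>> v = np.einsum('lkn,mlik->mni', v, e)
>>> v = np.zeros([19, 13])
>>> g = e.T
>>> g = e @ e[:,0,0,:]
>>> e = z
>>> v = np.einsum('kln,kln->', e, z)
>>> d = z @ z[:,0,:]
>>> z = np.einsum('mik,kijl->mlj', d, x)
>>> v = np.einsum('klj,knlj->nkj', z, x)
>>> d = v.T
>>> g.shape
(3, 2, 3, 3)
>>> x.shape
(13, 13, 3, 3)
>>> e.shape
(13, 13, 13)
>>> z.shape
(13, 3, 3)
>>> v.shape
(13, 13, 3)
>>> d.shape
(3, 13, 13)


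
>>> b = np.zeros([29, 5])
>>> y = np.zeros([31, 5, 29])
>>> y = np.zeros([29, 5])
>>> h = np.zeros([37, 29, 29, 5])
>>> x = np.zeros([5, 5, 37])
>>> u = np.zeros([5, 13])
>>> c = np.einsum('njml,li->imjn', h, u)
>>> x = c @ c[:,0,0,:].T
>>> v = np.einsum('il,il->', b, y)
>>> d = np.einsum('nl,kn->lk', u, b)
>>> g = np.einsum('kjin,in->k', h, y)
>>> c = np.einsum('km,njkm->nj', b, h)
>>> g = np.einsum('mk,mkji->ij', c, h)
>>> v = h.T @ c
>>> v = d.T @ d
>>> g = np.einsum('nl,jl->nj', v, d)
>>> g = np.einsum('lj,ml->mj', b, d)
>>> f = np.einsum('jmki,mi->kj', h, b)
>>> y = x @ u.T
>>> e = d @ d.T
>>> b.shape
(29, 5)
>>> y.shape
(13, 29, 29, 5)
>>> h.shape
(37, 29, 29, 5)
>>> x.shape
(13, 29, 29, 13)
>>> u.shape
(5, 13)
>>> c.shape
(37, 29)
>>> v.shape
(29, 29)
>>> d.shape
(13, 29)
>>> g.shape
(13, 5)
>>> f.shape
(29, 37)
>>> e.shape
(13, 13)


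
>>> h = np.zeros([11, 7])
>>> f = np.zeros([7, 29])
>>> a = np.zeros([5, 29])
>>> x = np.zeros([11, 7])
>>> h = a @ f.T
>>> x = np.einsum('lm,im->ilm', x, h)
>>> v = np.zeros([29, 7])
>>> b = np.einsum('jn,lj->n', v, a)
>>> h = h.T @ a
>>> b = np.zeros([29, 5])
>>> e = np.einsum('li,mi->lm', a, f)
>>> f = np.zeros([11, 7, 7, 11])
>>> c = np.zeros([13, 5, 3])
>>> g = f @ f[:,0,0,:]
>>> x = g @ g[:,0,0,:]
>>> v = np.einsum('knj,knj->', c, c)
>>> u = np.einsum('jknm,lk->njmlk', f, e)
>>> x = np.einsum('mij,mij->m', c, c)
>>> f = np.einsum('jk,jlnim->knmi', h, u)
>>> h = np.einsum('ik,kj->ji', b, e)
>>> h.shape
(7, 29)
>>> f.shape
(29, 11, 7, 5)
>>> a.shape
(5, 29)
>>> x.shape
(13,)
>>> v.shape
()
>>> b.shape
(29, 5)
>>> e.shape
(5, 7)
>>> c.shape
(13, 5, 3)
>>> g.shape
(11, 7, 7, 11)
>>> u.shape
(7, 11, 11, 5, 7)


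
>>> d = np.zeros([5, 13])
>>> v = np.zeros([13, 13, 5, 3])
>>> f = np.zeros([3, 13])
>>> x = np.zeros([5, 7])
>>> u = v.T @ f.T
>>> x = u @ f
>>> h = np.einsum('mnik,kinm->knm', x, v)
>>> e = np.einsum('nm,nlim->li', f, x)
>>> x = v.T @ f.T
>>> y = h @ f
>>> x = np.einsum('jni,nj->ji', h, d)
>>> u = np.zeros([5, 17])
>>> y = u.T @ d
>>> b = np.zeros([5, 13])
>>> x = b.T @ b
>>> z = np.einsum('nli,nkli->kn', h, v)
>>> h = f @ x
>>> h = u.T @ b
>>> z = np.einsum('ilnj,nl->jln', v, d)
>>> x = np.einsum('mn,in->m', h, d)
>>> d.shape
(5, 13)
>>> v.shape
(13, 13, 5, 3)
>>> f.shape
(3, 13)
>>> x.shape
(17,)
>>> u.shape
(5, 17)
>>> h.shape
(17, 13)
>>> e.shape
(5, 13)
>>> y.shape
(17, 13)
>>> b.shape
(5, 13)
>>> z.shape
(3, 13, 5)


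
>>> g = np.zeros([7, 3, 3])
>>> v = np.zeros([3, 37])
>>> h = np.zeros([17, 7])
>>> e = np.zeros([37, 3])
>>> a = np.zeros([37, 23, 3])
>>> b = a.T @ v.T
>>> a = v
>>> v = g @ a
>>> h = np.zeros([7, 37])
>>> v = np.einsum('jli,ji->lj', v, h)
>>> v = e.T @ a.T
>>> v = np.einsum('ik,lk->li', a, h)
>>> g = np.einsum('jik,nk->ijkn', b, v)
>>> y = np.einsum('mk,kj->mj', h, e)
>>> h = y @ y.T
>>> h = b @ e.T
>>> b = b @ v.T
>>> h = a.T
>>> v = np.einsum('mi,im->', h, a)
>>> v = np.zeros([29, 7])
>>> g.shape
(23, 3, 3, 7)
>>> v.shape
(29, 7)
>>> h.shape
(37, 3)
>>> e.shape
(37, 3)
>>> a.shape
(3, 37)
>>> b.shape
(3, 23, 7)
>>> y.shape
(7, 3)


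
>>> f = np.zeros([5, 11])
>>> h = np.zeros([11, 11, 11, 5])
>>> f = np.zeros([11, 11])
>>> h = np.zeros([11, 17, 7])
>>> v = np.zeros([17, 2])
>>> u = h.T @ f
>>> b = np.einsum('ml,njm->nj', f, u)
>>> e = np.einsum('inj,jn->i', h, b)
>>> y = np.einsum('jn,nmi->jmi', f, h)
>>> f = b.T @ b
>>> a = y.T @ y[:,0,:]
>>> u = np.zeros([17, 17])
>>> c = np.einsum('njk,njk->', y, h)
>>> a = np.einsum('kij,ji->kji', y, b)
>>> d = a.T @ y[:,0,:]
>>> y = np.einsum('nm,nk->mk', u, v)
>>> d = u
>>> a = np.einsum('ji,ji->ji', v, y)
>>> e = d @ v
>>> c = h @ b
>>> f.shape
(17, 17)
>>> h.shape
(11, 17, 7)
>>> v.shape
(17, 2)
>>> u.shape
(17, 17)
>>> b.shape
(7, 17)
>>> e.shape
(17, 2)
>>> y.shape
(17, 2)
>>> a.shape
(17, 2)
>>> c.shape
(11, 17, 17)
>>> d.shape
(17, 17)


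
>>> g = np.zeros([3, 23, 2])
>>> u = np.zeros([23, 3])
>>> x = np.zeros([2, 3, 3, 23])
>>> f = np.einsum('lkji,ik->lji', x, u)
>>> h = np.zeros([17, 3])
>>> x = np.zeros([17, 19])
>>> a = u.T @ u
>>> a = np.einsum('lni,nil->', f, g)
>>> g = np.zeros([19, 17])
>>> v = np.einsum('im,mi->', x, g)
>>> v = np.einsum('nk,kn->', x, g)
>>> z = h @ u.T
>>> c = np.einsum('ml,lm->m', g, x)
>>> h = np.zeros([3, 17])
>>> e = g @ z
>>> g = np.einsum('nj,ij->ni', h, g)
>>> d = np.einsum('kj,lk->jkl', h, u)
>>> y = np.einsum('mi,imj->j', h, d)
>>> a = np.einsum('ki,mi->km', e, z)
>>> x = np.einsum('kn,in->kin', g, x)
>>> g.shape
(3, 19)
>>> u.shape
(23, 3)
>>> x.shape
(3, 17, 19)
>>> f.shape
(2, 3, 23)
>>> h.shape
(3, 17)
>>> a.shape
(19, 17)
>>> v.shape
()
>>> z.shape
(17, 23)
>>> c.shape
(19,)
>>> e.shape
(19, 23)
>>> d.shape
(17, 3, 23)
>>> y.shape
(23,)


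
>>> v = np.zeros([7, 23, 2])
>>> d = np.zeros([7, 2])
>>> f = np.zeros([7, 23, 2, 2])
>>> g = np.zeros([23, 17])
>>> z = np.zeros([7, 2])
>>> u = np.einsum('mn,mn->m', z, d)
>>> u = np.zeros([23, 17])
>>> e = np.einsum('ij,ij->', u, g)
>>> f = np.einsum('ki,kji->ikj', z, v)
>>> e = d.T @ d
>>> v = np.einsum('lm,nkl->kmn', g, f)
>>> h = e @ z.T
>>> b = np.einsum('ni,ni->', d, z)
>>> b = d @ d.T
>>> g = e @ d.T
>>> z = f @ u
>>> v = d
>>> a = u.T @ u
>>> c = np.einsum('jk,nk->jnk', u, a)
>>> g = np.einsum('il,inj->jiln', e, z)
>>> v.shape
(7, 2)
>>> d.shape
(7, 2)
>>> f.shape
(2, 7, 23)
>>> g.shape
(17, 2, 2, 7)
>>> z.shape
(2, 7, 17)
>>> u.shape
(23, 17)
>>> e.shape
(2, 2)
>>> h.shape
(2, 7)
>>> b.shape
(7, 7)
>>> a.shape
(17, 17)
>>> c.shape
(23, 17, 17)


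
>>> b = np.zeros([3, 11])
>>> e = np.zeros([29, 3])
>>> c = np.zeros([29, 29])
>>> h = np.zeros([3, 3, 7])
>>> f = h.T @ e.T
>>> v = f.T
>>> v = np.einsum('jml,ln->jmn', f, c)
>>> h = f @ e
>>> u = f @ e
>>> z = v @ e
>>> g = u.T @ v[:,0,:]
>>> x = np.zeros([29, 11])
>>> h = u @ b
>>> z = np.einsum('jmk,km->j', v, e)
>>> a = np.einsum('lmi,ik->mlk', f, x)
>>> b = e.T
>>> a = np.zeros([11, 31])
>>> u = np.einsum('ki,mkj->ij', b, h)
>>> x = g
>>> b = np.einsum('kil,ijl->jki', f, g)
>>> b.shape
(3, 7, 3)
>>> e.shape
(29, 3)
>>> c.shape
(29, 29)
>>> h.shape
(7, 3, 11)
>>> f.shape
(7, 3, 29)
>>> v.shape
(7, 3, 29)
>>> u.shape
(29, 11)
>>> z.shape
(7,)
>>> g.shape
(3, 3, 29)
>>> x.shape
(3, 3, 29)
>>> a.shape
(11, 31)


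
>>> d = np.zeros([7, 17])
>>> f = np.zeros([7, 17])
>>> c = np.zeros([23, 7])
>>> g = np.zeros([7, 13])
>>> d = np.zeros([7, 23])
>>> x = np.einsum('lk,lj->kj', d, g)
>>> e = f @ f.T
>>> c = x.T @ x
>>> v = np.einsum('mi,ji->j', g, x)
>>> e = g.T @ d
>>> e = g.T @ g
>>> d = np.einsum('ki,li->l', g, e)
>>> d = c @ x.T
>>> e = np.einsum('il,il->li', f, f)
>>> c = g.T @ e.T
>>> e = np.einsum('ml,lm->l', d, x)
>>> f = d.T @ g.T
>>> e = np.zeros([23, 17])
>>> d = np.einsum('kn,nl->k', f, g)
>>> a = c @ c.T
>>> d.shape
(23,)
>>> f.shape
(23, 7)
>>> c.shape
(13, 17)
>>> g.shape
(7, 13)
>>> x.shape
(23, 13)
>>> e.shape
(23, 17)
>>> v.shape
(23,)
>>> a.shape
(13, 13)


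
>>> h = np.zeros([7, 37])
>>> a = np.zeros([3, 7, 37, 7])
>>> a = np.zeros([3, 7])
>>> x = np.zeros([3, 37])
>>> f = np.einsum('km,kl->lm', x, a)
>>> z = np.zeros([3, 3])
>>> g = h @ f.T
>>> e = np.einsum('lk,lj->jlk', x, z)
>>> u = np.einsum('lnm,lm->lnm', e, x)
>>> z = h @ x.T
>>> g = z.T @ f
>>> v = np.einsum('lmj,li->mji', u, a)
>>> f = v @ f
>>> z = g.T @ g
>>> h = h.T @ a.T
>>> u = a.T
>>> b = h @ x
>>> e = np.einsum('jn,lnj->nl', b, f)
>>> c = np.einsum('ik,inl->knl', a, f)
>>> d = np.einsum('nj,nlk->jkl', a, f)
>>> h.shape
(37, 3)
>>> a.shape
(3, 7)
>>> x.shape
(3, 37)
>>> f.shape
(3, 37, 37)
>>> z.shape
(37, 37)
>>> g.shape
(3, 37)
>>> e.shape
(37, 3)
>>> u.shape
(7, 3)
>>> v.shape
(3, 37, 7)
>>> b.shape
(37, 37)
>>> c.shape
(7, 37, 37)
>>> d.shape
(7, 37, 37)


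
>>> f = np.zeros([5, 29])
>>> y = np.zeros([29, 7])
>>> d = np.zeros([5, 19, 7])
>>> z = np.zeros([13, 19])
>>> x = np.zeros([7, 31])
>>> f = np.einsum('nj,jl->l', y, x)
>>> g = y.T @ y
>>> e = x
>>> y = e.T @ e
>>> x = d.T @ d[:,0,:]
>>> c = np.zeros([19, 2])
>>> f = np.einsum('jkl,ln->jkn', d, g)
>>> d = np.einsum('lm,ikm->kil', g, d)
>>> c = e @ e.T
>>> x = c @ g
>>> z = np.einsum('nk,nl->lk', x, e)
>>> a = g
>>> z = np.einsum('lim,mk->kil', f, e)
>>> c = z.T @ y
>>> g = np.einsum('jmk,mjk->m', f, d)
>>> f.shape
(5, 19, 7)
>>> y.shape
(31, 31)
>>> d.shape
(19, 5, 7)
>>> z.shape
(31, 19, 5)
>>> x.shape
(7, 7)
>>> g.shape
(19,)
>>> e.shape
(7, 31)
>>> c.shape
(5, 19, 31)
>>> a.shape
(7, 7)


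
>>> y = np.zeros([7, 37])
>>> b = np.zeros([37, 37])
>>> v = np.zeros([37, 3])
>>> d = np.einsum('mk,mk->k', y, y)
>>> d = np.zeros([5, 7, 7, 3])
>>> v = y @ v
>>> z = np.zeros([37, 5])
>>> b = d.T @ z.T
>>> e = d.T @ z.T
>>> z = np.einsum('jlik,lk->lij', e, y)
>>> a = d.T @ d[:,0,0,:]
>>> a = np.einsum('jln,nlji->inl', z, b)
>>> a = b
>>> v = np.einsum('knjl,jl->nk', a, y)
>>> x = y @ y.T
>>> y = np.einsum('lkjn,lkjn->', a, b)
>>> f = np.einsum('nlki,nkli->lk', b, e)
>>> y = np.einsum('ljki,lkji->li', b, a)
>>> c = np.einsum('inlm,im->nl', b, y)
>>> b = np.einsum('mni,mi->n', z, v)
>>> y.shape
(3, 37)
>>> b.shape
(7,)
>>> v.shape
(7, 3)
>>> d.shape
(5, 7, 7, 3)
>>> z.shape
(7, 7, 3)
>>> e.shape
(3, 7, 7, 37)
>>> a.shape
(3, 7, 7, 37)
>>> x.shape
(7, 7)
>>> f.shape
(7, 7)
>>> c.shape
(7, 7)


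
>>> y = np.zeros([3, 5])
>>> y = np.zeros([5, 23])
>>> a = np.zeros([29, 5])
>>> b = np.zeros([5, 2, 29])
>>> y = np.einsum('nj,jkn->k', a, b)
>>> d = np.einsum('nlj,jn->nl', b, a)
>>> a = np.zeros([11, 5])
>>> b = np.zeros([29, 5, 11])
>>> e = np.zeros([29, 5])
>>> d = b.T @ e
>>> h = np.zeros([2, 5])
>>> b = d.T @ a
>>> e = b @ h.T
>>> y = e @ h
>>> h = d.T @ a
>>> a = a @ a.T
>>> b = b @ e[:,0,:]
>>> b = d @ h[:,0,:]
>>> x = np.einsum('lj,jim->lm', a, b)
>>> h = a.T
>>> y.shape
(5, 5, 5)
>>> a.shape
(11, 11)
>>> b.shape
(11, 5, 5)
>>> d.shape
(11, 5, 5)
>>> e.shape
(5, 5, 2)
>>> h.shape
(11, 11)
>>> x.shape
(11, 5)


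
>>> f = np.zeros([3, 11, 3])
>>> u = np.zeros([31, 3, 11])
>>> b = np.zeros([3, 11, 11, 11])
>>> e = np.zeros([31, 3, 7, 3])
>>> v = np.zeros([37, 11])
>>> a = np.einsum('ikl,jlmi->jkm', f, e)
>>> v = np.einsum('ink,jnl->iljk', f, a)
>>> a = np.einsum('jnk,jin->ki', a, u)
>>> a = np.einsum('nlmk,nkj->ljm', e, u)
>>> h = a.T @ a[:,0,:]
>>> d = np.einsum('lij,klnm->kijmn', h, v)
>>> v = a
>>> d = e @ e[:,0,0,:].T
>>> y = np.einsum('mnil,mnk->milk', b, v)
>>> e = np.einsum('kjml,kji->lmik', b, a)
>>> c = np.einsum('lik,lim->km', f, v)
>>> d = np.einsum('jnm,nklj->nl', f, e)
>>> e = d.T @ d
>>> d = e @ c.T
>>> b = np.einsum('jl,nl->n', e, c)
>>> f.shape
(3, 11, 3)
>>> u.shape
(31, 3, 11)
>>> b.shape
(3,)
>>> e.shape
(7, 7)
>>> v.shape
(3, 11, 7)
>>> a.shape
(3, 11, 7)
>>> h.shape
(7, 11, 7)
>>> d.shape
(7, 3)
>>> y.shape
(3, 11, 11, 7)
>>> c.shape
(3, 7)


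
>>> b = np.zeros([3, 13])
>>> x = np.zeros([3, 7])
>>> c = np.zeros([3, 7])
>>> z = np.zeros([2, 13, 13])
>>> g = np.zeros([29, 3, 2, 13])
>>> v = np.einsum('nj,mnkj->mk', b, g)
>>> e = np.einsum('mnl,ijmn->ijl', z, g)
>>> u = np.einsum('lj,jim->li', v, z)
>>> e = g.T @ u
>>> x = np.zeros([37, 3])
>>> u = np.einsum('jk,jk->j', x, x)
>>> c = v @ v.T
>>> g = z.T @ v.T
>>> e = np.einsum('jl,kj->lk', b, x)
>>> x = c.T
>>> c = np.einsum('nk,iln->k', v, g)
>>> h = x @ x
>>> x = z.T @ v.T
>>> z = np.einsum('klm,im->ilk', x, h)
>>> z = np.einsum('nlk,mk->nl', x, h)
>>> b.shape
(3, 13)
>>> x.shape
(13, 13, 29)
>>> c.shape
(2,)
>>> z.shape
(13, 13)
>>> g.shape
(13, 13, 29)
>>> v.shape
(29, 2)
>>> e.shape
(13, 37)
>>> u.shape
(37,)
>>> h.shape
(29, 29)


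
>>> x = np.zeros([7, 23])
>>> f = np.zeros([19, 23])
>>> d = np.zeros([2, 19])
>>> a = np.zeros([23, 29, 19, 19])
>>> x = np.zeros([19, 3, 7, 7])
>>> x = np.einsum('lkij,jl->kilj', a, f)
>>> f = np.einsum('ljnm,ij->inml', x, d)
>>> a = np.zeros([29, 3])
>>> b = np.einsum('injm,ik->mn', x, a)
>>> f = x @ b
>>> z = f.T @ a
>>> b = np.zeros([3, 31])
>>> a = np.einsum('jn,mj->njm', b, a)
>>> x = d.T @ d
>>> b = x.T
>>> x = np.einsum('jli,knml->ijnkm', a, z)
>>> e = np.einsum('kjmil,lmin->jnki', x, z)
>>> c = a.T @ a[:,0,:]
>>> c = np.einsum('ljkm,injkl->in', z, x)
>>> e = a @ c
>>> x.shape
(29, 31, 23, 19, 19)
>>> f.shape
(29, 19, 23, 19)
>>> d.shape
(2, 19)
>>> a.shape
(31, 3, 29)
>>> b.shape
(19, 19)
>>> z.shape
(19, 23, 19, 3)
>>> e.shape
(31, 3, 31)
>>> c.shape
(29, 31)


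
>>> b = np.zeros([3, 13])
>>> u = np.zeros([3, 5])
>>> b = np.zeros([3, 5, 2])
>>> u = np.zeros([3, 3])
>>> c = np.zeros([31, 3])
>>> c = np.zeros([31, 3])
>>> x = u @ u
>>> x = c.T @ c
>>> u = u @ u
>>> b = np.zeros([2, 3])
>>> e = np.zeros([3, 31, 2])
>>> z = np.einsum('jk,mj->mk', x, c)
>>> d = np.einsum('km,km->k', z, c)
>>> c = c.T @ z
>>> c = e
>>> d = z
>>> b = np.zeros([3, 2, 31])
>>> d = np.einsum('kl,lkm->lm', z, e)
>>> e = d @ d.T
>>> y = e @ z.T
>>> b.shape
(3, 2, 31)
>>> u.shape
(3, 3)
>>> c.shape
(3, 31, 2)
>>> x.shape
(3, 3)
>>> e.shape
(3, 3)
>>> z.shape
(31, 3)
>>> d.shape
(3, 2)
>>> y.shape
(3, 31)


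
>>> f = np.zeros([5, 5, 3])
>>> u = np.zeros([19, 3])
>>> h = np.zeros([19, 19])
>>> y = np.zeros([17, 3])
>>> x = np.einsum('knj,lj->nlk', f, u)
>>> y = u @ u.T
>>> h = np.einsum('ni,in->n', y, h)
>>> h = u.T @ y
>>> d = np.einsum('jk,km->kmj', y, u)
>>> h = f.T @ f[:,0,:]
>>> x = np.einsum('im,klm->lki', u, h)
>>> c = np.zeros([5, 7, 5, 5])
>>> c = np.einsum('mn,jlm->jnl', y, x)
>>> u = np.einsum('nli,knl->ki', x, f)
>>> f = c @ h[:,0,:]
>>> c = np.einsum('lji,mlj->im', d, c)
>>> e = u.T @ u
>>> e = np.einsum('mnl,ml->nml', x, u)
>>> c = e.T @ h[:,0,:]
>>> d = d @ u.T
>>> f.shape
(5, 19, 3)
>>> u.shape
(5, 19)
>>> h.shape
(3, 5, 3)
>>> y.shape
(19, 19)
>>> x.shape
(5, 3, 19)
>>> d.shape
(19, 3, 5)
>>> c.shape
(19, 5, 3)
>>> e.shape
(3, 5, 19)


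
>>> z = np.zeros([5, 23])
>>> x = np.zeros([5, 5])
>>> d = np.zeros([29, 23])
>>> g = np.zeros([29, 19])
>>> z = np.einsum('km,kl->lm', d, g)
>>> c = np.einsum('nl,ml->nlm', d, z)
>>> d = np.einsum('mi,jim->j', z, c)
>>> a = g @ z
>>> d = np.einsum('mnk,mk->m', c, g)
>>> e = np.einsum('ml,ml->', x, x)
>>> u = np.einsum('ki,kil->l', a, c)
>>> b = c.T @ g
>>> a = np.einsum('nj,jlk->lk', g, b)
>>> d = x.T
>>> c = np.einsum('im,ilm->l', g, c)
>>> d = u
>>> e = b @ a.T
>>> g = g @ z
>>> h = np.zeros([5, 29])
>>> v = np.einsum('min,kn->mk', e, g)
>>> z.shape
(19, 23)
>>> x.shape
(5, 5)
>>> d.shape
(19,)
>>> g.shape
(29, 23)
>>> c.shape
(23,)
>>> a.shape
(23, 19)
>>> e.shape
(19, 23, 23)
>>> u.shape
(19,)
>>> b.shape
(19, 23, 19)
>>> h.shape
(5, 29)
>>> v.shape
(19, 29)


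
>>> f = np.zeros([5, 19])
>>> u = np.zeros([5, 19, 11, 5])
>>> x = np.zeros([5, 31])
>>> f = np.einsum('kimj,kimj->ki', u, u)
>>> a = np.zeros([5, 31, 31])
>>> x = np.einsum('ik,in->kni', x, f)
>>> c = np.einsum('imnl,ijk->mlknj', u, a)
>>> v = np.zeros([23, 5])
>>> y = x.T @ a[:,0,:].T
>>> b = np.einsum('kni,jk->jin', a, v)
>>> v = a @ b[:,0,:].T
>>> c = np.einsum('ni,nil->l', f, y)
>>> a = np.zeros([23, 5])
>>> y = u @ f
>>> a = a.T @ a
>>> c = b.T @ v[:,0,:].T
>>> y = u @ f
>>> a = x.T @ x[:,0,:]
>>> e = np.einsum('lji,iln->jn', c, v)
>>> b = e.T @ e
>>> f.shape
(5, 19)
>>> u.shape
(5, 19, 11, 5)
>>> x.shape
(31, 19, 5)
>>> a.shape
(5, 19, 5)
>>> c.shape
(31, 31, 5)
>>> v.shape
(5, 31, 23)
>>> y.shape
(5, 19, 11, 19)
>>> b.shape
(23, 23)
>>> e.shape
(31, 23)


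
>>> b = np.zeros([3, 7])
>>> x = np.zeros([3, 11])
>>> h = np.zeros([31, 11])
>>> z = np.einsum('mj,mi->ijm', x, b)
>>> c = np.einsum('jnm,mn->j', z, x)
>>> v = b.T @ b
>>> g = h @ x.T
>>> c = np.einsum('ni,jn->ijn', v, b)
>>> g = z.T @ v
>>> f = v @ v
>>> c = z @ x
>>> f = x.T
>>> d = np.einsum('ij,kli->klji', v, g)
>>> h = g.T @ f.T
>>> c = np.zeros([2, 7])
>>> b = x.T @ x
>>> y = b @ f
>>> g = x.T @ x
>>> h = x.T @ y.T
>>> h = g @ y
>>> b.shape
(11, 11)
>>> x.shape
(3, 11)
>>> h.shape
(11, 3)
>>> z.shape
(7, 11, 3)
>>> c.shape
(2, 7)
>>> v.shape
(7, 7)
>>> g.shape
(11, 11)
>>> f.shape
(11, 3)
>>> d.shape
(3, 11, 7, 7)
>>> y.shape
(11, 3)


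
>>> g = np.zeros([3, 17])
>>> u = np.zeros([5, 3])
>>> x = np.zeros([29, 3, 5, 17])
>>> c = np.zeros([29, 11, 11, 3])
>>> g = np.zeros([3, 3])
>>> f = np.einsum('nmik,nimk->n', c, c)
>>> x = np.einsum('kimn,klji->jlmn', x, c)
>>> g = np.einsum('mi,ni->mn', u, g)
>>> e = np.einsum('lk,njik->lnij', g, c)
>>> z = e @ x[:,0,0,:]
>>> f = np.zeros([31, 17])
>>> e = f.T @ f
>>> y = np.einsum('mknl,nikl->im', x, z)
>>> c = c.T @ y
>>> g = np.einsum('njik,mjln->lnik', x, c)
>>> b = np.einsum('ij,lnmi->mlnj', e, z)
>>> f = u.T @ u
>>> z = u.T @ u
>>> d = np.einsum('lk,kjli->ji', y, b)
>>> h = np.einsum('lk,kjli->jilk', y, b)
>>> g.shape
(11, 11, 5, 17)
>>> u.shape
(5, 3)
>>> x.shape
(11, 11, 5, 17)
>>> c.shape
(3, 11, 11, 11)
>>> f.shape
(3, 3)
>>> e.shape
(17, 17)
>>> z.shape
(3, 3)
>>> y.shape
(29, 11)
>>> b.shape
(11, 5, 29, 17)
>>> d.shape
(5, 17)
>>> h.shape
(5, 17, 29, 11)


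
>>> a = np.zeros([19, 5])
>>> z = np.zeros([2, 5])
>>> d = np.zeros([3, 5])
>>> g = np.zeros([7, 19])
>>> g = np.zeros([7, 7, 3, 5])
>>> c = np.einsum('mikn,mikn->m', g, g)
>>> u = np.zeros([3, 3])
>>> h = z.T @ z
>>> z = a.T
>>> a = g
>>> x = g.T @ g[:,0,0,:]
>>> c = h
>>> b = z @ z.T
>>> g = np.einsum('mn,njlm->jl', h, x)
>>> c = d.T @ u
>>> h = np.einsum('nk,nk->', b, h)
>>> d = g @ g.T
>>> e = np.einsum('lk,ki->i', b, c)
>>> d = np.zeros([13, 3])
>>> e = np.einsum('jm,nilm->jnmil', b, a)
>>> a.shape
(7, 7, 3, 5)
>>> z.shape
(5, 19)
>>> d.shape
(13, 3)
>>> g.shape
(3, 7)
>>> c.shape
(5, 3)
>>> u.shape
(3, 3)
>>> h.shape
()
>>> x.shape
(5, 3, 7, 5)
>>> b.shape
(5, 5)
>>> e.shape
(5, 7, 5, 7, 3)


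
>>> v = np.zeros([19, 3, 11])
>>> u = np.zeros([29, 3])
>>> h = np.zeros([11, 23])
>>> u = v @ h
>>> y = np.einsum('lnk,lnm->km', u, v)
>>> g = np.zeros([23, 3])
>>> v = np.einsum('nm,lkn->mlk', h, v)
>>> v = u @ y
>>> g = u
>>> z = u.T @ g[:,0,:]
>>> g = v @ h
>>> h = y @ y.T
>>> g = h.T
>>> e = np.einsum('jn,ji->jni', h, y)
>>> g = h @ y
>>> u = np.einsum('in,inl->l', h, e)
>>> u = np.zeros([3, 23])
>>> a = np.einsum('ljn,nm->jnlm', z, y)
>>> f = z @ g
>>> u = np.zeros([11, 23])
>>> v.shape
(19, 3, 11)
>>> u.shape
(11, 23)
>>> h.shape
(23, 23)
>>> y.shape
(23, 11)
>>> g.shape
(23, 11)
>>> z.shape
(23, 3, 23)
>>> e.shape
(23, 23, 11)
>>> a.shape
(3, 23, 23, 11)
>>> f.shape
(23, 3, 11)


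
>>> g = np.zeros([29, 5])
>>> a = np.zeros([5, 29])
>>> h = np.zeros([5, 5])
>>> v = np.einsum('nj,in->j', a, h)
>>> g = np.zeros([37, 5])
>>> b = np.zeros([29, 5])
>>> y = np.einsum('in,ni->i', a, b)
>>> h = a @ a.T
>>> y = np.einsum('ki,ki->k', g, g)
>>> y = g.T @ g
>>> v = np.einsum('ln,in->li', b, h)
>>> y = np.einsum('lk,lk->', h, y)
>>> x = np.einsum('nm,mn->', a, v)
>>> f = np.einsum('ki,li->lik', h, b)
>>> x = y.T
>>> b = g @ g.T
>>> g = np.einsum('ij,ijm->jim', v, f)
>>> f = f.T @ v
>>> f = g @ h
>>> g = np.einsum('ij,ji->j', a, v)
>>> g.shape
(29,)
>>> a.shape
(5, 29)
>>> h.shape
(5, 5)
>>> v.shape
(29, 5)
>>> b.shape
(37, 37)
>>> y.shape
()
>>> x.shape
()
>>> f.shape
(5, 29, 5)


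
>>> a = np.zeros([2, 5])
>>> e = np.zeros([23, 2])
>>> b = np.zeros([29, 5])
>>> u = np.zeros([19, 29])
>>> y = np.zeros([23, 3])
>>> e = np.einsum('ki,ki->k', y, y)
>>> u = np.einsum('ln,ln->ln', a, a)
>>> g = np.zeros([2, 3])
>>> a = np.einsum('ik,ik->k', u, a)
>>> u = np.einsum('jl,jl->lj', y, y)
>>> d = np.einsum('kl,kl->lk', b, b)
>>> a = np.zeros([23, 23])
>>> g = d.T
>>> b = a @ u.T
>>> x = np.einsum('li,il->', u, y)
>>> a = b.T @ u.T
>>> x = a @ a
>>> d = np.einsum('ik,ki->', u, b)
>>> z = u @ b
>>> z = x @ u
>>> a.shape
(3, 3)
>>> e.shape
(23,)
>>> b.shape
(23, 3)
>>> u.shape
(3, 23)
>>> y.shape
(23, 3)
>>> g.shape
(29, 5)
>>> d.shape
()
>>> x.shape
(3, 3)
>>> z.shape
(3, 23)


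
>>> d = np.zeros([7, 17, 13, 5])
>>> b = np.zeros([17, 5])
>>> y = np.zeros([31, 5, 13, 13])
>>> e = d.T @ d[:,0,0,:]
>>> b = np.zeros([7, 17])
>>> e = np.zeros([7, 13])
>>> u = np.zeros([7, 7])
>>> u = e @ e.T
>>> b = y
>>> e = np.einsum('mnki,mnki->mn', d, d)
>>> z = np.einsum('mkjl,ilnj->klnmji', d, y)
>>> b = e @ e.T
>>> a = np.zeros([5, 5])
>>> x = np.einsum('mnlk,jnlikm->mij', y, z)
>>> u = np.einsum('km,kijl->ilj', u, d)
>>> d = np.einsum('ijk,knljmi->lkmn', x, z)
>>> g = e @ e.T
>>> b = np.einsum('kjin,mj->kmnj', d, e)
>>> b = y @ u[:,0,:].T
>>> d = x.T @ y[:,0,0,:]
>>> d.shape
(17, 7, 13)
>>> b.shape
(31, 5, 13, 17)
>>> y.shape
(31, 5, 13, 13)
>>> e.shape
(7, 17)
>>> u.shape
(17, 5, 13)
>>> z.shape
(17, 5, 13, 7, 13, 31)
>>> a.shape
(5, 5)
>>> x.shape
(31, 7, 17)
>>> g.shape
(7, 7)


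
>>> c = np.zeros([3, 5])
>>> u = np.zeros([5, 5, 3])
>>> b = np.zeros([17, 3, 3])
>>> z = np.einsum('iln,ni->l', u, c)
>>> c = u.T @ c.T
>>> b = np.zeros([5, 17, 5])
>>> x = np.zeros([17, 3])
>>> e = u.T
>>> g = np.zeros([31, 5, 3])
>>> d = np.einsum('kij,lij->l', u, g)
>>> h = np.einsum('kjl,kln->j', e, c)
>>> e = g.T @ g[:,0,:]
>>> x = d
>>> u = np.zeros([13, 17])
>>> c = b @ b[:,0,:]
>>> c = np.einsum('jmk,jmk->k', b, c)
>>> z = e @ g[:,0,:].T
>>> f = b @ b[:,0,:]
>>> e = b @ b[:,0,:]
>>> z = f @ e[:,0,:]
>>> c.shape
(5,)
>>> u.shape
(13, 17)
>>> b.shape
(5, 17, 5)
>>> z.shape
(5, 17, 5)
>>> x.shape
(31,)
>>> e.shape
(5, 17, 5)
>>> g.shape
(31, 5, 3)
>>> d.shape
(31,)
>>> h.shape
(5,)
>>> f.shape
(5, 17, 5)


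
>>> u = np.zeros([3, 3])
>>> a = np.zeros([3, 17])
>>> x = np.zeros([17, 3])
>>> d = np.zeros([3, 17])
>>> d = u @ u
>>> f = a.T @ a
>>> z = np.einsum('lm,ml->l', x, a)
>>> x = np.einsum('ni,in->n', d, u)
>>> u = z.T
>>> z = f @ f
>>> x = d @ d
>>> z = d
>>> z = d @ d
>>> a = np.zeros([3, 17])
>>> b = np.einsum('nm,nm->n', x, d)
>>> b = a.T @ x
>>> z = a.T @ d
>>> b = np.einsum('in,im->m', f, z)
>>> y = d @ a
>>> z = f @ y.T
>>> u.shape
(17,)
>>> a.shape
(3, 17)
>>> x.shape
(3, 3)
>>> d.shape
(3, 3)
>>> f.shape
(17, 17)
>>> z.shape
(17, 3)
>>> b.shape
(3,)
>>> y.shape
(3, 17)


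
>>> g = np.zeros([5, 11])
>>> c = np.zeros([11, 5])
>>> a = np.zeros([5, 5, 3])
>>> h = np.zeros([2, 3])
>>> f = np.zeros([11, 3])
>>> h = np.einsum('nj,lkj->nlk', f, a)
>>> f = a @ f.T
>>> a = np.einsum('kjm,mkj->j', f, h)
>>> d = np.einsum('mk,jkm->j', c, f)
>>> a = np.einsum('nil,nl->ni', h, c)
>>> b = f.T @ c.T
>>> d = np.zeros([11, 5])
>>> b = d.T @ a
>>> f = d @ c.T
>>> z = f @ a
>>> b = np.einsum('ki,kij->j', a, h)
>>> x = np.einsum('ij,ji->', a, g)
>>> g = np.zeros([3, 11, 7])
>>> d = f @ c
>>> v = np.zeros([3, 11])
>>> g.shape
(3, 11, 7)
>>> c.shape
(11, 5)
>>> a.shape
(11, 5)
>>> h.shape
(11, 5, 5)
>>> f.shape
(11, 11)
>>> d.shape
(11, 5)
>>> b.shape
(5,)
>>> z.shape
(11, 5)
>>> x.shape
()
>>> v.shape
(3, 11)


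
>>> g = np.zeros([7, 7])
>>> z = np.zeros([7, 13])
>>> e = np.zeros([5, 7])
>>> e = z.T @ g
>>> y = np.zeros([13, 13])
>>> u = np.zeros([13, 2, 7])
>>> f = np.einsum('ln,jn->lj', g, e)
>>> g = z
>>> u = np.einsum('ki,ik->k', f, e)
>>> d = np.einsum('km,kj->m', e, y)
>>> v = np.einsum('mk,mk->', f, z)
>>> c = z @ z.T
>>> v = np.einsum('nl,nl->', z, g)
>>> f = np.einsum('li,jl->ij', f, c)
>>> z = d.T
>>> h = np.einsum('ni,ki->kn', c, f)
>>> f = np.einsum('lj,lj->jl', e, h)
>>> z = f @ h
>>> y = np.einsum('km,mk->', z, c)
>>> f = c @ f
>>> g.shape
(7, 13)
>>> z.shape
(7, 7)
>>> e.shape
(13, 7)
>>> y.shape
()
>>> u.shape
(7,)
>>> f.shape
(7, 13)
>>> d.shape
(7,)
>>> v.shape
()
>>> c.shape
(7, 7)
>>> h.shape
(13, 7)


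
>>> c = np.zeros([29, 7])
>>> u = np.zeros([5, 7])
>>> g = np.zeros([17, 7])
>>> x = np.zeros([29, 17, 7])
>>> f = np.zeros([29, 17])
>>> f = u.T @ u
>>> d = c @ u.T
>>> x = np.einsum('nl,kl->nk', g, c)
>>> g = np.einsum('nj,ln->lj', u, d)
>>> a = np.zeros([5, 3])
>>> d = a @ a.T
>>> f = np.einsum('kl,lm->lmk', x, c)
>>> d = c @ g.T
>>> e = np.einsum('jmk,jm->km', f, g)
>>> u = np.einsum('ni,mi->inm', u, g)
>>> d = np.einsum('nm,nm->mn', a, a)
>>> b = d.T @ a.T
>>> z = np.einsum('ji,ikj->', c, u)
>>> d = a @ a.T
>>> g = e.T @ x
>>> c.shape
(29, 7)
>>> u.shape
(7, 5, 29)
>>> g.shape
(7, 29)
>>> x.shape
(17, 29)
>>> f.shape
(29, 7, 17)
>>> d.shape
(5, 5)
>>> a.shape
(5, 3)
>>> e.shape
(17, 7)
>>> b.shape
(5, 5)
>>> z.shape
()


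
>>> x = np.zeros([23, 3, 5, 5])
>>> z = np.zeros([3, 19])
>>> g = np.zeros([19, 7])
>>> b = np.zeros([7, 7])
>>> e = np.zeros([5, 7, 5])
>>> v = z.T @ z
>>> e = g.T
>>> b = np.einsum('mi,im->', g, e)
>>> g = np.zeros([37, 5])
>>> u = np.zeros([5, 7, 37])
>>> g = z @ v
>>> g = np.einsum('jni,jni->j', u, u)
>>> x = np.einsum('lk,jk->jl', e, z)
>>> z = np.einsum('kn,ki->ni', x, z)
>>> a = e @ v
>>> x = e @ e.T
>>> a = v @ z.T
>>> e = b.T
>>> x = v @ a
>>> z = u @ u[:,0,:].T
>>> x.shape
(19, 7)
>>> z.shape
(5, 7, 5)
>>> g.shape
(5,)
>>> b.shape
()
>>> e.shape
()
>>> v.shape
(19, 19)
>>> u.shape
(5, 7, 37)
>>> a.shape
(19, 7)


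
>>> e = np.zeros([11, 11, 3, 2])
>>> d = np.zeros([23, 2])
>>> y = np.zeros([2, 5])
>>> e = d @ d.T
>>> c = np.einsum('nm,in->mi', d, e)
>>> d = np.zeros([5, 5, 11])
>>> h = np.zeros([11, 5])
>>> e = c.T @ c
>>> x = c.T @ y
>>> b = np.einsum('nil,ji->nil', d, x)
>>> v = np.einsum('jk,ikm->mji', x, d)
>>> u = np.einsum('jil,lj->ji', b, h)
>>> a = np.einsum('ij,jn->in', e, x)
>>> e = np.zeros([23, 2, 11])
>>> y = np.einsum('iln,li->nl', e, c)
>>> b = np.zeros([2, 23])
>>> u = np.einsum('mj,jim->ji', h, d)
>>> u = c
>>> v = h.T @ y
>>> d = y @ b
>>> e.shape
(23, 2, 11)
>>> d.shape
(11, 23)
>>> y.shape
(11, 2)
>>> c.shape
(2, 23)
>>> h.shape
(11, 5)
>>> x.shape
(23, 5)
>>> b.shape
(2, 23)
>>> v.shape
(5, 2)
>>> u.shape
(2, 23)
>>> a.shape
(23, 5)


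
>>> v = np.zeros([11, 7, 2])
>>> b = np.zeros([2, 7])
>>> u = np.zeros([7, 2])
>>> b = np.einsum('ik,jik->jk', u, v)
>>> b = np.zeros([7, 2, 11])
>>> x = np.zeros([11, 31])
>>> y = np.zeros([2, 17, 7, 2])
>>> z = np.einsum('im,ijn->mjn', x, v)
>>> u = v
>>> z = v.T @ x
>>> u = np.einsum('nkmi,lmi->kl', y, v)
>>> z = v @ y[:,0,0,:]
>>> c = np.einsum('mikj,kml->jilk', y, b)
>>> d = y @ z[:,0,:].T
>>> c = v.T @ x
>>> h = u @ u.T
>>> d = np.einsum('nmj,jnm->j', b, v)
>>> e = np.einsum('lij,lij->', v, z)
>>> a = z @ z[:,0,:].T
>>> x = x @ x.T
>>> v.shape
(11, 7, 2)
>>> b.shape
(7, 2, 11)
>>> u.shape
(17, 11)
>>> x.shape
(11, 11)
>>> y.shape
(2, 17, 7, 2)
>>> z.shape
(11, 7, 2)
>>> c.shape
(2, 7, 31)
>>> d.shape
(11,)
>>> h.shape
(17, 17)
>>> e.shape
()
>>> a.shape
(11, 7, 11)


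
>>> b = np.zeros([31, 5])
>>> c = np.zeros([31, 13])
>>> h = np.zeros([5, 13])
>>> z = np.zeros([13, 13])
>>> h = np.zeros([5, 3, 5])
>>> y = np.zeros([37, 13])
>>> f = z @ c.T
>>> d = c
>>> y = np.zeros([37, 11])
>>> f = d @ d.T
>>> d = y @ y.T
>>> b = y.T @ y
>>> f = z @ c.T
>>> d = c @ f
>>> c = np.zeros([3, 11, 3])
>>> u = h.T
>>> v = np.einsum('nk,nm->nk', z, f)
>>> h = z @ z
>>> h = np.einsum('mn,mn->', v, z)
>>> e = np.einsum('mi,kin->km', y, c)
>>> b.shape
(11, 11)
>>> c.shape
(3, 11, 3)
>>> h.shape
()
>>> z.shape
(13, 13)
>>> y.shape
(37, 11)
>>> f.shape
(13, 31)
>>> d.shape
(31, 31)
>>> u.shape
(5, 3, 5)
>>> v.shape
(13, 13)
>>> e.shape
(3, 37)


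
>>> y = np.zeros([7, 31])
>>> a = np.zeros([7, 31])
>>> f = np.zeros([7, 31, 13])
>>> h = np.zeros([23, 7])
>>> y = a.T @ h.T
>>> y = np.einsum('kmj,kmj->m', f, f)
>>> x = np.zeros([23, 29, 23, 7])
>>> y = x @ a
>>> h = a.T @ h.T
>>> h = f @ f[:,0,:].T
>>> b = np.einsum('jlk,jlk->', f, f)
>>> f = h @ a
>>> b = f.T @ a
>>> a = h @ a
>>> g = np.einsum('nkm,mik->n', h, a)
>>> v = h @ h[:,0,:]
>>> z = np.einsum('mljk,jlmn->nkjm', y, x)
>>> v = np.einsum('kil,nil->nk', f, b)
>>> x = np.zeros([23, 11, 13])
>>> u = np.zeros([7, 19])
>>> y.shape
(23, 29, 23, 31)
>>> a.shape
(7, 31, 31)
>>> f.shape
(7, 31, 31)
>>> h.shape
(7, 31, 7)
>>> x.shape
(23, 11, 13)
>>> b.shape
(31, 31, 31)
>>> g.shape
(7,)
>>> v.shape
(31, 7)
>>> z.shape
(7, 31, 23, 23)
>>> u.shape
(7, 19)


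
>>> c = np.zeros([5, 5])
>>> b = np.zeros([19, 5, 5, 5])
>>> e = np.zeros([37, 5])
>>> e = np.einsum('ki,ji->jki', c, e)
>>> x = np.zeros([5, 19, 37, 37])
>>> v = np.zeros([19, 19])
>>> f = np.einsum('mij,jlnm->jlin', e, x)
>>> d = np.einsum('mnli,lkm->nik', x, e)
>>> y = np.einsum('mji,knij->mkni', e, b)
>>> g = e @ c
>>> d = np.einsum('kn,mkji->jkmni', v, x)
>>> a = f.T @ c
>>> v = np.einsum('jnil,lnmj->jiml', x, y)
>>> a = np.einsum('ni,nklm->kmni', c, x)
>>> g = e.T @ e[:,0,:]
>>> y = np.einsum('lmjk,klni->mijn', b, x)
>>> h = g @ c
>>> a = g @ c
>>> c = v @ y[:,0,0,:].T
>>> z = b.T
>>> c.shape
(5, 37, 5, 5)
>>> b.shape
(19, 5, 5, 5)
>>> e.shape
(37, 5, 5)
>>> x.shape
(5, 19, 37, 37)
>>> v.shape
(5, 37, 5, 37)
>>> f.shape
(5, 19, 5, 37)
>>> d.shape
(37, 19, 5, 19, 37)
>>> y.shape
(5, 37, 5, 37)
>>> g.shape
(5, 5, 5)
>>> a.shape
(5, 5, 5)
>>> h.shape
(5, 5, 5)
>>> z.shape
(5, 5, 5, 19)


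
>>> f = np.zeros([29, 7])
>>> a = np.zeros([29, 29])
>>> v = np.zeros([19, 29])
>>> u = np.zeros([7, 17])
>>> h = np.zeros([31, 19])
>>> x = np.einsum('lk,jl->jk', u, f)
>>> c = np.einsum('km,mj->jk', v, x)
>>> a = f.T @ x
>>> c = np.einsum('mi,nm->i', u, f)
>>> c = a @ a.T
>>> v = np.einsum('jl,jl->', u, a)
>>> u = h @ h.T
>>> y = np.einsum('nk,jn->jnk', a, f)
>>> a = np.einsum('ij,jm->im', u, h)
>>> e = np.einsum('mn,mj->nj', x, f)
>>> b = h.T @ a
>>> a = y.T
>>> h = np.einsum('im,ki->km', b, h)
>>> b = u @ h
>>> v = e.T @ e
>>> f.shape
(29, 7)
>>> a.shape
(17, 7, 29)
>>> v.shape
(7, 7)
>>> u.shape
(31, 31)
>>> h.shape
(31, 19)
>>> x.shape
(29, 17)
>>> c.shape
(7, 7)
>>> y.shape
(29, 7, 17)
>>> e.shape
(17, 7)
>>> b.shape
(31, 19)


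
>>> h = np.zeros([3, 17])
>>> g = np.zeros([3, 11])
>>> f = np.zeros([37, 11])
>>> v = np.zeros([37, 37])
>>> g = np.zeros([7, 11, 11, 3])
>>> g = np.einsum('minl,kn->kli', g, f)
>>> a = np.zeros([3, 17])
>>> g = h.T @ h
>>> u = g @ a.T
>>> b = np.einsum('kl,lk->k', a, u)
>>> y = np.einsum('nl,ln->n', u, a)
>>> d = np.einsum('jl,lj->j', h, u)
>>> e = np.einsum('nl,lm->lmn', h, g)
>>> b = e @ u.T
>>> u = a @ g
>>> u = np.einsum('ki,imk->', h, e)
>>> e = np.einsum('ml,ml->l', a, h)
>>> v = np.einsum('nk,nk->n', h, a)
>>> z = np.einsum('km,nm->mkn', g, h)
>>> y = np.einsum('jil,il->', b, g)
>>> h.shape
(3, 17)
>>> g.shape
(17, 17)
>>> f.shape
(37, 11)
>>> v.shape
(3,)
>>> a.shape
(3, 17)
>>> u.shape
()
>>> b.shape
(17, 17, 17)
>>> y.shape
()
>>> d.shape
(3,)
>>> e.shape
(17,)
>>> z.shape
(17, 17, 3)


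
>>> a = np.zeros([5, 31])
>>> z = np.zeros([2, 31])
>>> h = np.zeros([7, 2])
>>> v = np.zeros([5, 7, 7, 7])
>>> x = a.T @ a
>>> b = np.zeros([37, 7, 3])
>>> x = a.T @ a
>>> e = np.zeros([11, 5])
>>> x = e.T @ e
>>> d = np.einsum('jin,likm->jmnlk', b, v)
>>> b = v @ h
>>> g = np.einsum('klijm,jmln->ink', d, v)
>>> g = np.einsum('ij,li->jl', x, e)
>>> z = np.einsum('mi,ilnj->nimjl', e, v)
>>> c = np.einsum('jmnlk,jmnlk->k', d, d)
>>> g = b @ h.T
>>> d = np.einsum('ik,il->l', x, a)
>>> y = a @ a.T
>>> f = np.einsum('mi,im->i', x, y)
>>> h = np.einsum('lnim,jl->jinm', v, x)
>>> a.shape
(5, 31)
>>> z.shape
(7, 5, 11, 7, 7)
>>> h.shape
(5, 7, 7, 7)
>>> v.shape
(5, 7, 7, 7)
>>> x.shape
(5, 5)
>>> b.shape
(5, 7, 7, 2)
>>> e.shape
(11, 5)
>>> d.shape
(31,)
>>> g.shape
(5, 7, 7, 7)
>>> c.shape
(7,)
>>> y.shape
(5, 5)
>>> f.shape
(5,)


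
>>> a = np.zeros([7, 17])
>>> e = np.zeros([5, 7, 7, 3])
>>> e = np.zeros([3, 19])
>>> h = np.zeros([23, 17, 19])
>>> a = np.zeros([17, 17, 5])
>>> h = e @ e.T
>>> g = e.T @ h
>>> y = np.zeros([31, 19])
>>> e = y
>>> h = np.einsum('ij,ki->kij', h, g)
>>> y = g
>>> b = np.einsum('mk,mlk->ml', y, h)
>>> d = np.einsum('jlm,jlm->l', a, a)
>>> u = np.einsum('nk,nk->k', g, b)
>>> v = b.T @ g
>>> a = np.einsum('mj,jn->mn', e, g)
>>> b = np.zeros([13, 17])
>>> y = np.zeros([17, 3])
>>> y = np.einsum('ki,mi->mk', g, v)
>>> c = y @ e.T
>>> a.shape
(31, 3)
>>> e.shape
(31, 19)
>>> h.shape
(19, 3, 3)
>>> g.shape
(19, 3)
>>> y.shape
(3, 19)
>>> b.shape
(13, 17)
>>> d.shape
(17,)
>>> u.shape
(3,)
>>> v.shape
(3, 3)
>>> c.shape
(3, 31)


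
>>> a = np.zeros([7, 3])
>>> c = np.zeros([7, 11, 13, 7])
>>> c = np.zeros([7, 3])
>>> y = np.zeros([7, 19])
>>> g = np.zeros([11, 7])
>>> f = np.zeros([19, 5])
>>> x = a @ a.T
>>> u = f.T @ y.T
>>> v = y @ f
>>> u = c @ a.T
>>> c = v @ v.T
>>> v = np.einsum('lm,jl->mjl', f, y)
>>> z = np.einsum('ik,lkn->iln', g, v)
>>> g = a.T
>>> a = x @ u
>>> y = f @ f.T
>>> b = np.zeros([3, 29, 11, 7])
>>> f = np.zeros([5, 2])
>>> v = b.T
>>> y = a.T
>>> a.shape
(7, 7)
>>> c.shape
(7, 7)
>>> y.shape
(7, 7)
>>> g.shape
(3, 7)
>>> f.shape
(5, 2)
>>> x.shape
(7, 7)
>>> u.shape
(7, 7)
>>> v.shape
(7, 11, 29, 3)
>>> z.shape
(11, 5, 19)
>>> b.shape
(3, 29, 11, 7)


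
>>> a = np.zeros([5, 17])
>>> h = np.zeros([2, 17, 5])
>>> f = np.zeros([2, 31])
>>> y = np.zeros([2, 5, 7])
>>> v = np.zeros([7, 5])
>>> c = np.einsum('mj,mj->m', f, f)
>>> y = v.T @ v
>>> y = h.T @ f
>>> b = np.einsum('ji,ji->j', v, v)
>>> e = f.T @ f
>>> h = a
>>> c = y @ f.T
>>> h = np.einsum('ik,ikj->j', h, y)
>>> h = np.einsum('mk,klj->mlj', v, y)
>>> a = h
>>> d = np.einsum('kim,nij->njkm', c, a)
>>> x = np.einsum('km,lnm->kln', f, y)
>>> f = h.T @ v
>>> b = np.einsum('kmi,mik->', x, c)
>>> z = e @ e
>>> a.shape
(7, 17, 31)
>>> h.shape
(7, 17, 31)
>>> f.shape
(31, 17, 5)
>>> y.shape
(5, 17, 31)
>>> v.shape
(7, 5)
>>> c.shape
(5, 17, 2)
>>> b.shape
()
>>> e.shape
(31, 31)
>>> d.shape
(7, 31, 5, 2)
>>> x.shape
(2, 5, 17)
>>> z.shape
(31, 31)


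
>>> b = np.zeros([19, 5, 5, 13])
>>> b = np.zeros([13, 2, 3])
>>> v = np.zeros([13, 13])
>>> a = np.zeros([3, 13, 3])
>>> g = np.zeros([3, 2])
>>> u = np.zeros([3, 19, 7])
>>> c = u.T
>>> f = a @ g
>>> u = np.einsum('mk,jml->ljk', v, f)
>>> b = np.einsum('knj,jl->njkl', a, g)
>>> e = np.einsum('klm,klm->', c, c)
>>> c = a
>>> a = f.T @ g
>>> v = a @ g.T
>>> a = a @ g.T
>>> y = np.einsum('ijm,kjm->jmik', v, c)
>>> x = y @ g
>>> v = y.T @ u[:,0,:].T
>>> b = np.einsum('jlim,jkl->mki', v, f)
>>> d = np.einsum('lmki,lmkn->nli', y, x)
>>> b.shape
(2, 13, 3)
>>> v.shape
(3, 2, 3, 2)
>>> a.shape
(2, 13, 3)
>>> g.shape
(3, 2)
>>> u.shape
(2, 3, 13)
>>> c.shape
(3, 13, 3)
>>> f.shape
(3, 13, 2)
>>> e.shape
()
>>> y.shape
(13, 3, 2, 3)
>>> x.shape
(13, 3, 2, 2)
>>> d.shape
(2, 13, 3)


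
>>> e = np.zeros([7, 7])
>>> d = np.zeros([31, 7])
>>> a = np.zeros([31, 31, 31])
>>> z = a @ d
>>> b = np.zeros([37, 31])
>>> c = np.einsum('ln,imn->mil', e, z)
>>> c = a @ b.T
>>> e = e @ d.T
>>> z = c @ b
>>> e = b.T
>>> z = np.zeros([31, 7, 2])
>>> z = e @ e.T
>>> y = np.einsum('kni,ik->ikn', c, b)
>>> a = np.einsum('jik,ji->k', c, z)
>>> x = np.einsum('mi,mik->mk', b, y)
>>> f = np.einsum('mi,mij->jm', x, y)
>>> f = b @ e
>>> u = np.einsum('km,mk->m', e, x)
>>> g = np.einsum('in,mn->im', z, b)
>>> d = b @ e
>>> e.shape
(31, 37)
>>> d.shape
(37, 37)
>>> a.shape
(37,)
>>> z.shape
(31, 31)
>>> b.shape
(37, 31)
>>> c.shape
(31, 31, 37)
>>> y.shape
(37, 31, 31)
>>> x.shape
(37, 31)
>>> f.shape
(37, 37)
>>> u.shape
(37,)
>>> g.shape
(31, 37)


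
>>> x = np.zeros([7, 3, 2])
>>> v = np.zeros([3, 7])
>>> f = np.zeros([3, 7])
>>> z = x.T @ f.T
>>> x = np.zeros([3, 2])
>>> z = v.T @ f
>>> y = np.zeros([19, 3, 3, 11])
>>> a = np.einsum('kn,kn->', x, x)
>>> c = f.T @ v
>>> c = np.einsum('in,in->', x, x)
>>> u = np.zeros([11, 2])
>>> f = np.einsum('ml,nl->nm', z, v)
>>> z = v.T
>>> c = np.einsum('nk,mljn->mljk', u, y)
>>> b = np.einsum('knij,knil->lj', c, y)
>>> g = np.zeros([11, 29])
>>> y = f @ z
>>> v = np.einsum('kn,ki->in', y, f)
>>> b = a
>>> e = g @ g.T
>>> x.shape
(3, 2)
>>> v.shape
(7, 3)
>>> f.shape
(3, 7)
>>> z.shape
(7, 3)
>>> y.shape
(3, 3)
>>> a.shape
()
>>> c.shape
(19, 3, 3, 2)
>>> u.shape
(11, 2)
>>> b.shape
()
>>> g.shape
(11, 29)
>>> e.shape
(11, 11)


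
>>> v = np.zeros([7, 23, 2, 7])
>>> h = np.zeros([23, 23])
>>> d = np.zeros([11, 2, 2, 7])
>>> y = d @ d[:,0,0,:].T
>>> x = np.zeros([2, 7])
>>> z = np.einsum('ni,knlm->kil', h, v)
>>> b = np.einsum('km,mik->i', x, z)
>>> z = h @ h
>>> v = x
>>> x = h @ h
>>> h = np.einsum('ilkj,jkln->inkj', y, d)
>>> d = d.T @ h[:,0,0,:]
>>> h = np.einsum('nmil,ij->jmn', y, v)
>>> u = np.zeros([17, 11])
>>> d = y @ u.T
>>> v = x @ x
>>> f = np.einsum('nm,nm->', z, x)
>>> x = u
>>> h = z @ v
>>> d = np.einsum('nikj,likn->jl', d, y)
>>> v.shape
(23, 23)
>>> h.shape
(23, 23)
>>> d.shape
(17, 11)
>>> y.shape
(11, 2, 2, 11)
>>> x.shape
(17, 11)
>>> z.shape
(23, 23)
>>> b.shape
(23,)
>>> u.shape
(17, 11)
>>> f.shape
()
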